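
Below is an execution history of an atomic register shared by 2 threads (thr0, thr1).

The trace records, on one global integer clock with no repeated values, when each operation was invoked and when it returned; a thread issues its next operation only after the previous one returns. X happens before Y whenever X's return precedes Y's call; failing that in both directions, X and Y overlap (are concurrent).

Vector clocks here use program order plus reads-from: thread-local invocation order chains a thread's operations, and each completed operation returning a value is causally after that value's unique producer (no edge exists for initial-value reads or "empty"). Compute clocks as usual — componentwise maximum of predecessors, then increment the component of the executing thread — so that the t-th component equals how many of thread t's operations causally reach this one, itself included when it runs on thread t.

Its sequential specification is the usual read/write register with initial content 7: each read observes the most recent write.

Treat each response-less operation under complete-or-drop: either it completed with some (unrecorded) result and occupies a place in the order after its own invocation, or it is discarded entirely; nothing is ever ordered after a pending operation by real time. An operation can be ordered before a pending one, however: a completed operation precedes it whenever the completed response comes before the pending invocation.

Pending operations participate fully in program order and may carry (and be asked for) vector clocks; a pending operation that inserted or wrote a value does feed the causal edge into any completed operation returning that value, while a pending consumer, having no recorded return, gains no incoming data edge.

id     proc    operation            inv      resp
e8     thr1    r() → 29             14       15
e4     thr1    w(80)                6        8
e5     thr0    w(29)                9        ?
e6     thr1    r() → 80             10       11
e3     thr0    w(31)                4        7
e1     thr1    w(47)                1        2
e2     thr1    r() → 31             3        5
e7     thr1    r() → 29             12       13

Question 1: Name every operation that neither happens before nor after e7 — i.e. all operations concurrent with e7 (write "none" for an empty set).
e7 runs from 12 to 13; window-overlapping ops are concurrent
e1 [1,2]: before
e2 [3,5]: before
e3 [4,7]: before
e4 [6,8]: before
e5 [9,…): concurrent
e6 [10,11]: before
e8 [14,15]: after

e5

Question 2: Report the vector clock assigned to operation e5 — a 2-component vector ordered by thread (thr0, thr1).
root op e1, invoked 1: fresh clock plus thr1's own tick → (0, 1)
root op e3, invoked 4: fresh clock plus thr0's own tick → (1, 0)
e5 (invocation 9): componentwise max over VC(e3)=(1, 0), +1 at thr0, giving (2, 0)
e2 (invocation 3): componentwise max over VC(e1)=(0, 1), VC(e3)=(1, 0), +1 at thr1, giving (1, 2)
e4 (invocation 6): componentwise max over VC(e2)=(1, 2), +1 at thr1, giving (1, 3)
e6 (invocation 10): componentwise max over VC(e4)=(1, 3), +1 at thr1, giving (1, 4)
e7 (invocation 12): componentwise max over VC(e5)=(2, 0), VC(e6)=(1, 4), +1 at thr1, giving (2, 5)
e8 (invocation 14): componentwise max over VC(e5)=(2, 0), VC(e7)=(2, 5), +1 at thr1, giving (2, 6)
target: VC(e5) = (2, 0)

(2, 0)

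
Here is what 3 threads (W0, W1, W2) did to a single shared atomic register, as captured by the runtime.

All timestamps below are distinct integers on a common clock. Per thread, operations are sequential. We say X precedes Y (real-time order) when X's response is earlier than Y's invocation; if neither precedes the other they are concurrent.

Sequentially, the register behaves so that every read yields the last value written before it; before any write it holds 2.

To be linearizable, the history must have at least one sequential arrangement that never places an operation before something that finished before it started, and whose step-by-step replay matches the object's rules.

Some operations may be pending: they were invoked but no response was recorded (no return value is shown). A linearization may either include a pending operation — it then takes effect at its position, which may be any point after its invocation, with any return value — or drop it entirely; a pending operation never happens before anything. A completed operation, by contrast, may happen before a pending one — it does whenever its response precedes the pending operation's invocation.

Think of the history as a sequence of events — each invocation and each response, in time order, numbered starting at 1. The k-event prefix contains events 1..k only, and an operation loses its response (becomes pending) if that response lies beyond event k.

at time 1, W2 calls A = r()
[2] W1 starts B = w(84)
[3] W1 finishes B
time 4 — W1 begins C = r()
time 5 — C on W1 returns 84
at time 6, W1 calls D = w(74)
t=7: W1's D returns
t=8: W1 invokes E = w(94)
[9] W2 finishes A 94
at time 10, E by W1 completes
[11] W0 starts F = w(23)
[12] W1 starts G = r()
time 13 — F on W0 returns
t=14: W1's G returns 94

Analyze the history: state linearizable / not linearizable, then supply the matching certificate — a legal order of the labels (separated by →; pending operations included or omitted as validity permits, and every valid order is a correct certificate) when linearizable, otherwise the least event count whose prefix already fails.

linearizable — witness: B → C → D → E → A → G → F

1. B w(84), leaving value 84
2. C r() → 84, leaving value 84
3. D w(74), leaving value 74
4. E w(94), leaving value 94
5. A r() → 94, leaving value 94
6. G r() → 94, leaving value 94
7. F w(23), leaving value 23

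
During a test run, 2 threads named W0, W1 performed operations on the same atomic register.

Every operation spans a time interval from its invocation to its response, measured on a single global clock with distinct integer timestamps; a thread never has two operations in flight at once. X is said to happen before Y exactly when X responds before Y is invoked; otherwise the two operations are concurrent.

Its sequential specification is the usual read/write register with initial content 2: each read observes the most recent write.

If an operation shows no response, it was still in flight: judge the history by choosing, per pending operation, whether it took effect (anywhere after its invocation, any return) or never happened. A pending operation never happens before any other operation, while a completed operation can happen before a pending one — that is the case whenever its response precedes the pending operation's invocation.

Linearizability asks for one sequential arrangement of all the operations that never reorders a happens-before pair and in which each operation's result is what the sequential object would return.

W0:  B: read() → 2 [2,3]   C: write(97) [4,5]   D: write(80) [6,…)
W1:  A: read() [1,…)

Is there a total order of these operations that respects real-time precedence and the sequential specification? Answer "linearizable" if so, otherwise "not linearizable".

linearizable

a witness: A, B, C
1. A read() (pending, included), leaving value 2
2. B read() → 2, leaving value 2
3. C write(97), leaving value 97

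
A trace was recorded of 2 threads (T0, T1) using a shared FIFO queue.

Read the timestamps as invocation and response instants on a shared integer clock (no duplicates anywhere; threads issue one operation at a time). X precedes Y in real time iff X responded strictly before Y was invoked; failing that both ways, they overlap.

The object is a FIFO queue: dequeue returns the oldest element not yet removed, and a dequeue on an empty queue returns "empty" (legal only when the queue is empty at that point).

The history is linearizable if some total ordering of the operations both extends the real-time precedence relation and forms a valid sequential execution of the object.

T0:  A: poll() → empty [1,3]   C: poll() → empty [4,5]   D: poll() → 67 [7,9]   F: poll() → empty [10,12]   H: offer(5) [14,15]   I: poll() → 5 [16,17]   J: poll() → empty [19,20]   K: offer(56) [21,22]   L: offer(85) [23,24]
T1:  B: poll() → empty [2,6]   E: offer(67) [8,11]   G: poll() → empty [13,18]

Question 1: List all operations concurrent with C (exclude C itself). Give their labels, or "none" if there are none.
B

C runs from 4 to 5; window-overlapping ops are concurrent
A [1,3]: before
B [2,6]: concurrent
D [7,9]: after
E [8,11]: after
F [10,12]: after
G [13,18]: after
H [14,15]: after
I [16,17]: after
J [19,20]: after
K [21,22]: after
L [23,24]: after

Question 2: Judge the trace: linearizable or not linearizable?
linearizable

one valid linearization: A, B, C, E, D, F, G, H, I, J, K, L
after step 1 (A poll() → empty): queue <>
after step 2 (B poll() → empty): queue <>
after step 3 (C poll() → empty): queue <>
after step 4 (E offer(67)): queue <67>
after step 5 (D poll() → 67): queue <>
after step 6 (F poll() → empty): queue <>
after step 7 (G poll() → empty): queue <>
after step 8 (H offer(5)): queue <5>
after step 9 (I poll() → 5): queue <>
after step 10 (J poll() → empty): queue <>
after step 11 (K offer(56)): queue <56>
after step 12 (L offer(85)): queue <56,85>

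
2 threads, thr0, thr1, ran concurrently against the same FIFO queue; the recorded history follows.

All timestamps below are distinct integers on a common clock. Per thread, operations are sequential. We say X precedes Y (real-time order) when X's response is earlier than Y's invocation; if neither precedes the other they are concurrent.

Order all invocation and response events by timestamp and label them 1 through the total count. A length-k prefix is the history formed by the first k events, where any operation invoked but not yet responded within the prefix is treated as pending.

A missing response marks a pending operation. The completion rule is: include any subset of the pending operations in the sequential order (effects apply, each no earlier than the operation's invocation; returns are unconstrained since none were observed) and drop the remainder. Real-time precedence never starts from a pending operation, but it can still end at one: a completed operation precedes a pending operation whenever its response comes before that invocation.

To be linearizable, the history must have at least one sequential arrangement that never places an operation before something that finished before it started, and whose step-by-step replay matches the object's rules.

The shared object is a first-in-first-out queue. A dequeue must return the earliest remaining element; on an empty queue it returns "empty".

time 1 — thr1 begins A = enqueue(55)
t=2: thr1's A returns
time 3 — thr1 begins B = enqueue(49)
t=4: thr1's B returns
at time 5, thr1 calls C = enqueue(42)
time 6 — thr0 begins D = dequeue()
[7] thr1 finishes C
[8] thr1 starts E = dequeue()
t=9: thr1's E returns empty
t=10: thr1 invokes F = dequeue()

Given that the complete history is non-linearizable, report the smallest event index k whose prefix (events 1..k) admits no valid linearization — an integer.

events 1..8 are still linearizable — one witness is A, B, C:
after step 1 (A enqueue(55)): queue <55>
after step 2 (B enqueue(49)): queue <55,49>
after step 3 (C enqueue(42)): queue <55,49,42>
include event 9 — E responding at 9 — and every candidate order breaks
no escape via the 1 pending operation (D): every completion choice fails
take A, B, C, E (pending dropped): step 4 already fails, because E dequeue() → empty cannot occur there

9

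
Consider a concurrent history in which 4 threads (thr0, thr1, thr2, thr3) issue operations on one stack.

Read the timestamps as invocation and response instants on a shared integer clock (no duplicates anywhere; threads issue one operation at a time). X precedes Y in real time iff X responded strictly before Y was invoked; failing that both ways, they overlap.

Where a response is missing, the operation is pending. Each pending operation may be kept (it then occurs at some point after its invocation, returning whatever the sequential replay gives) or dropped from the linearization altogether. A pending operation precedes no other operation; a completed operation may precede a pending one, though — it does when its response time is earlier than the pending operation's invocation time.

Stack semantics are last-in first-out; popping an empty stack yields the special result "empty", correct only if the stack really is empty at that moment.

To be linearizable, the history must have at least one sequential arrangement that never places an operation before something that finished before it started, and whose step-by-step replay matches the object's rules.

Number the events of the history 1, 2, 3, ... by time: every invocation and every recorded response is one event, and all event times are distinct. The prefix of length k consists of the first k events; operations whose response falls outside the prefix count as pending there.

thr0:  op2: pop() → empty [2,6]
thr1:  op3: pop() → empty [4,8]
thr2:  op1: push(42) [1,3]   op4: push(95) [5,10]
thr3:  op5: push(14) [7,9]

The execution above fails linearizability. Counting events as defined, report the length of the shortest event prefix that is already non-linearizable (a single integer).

one valid order for events 1..7 is op1, op3, op2:
after step 1 (op1 push(42)): stack <42>
after step 2 (op3 pop() (pending, included)): stack <>
after step 3 (op2 pop() → empty): stack <>
once event 8 joins (op3's response, time 8), exhaustive search finds no witness
no completion choice of the 2 pending operations (op4, op5) rescues it — every subset was tried
one such order, op1, op2, op3 (pending dropped), breaks at step 2 where op2 pop() → empty is illegal
one such order, op1, op3, op2 (pending dropped), breaks at step 2 where op3 pop() → empty is illegal

8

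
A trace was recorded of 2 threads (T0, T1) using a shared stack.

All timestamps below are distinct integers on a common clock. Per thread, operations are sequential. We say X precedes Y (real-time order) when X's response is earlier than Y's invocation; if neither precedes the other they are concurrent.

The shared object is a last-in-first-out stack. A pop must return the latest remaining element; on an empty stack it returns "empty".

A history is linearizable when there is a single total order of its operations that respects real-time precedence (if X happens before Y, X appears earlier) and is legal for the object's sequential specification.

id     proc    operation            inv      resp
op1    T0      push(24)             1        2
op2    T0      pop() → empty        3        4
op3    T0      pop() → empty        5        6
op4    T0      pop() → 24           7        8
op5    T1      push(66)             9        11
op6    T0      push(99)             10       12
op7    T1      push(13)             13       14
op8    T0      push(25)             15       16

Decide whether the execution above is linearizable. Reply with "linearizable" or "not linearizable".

cut after 3 events: linearizable; cut after 4 events (op2 responds, time 4): not linearizable
exactly one order of the 2 completed ops respects real time; the stack replay fails
sample order op1, op2 stalls at step 2 — op2 pop() → empty has no legal effect

not linearizable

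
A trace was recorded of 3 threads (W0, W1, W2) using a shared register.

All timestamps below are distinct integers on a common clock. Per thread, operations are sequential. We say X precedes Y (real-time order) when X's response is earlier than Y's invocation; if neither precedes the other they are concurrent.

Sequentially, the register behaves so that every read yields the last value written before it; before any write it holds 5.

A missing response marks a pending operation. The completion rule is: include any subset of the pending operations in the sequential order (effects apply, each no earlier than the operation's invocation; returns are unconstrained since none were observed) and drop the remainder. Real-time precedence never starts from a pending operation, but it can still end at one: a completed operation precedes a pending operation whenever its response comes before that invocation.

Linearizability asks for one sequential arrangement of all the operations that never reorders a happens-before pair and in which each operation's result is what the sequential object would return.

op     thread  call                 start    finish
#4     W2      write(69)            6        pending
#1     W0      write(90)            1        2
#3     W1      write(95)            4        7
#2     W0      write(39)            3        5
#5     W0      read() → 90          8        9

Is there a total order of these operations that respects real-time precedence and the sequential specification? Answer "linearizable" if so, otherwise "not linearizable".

through event 8 a valid linearization exists; event 9 (#5 responding at time 9) ends that
2 orders of the 4 completed register ops respect real time; none is legal
include/drop combinations of the 1 pending operation (#4) were all tried; none helps
for example #1, #2, #3, #5 (pending dropped) fails at step 4: #5 read() → 90 is not legal there
for example #1, #3, #2, #5 (pending dropped) fails at step 4: #5 read() → 90 is not legal there

not linearizable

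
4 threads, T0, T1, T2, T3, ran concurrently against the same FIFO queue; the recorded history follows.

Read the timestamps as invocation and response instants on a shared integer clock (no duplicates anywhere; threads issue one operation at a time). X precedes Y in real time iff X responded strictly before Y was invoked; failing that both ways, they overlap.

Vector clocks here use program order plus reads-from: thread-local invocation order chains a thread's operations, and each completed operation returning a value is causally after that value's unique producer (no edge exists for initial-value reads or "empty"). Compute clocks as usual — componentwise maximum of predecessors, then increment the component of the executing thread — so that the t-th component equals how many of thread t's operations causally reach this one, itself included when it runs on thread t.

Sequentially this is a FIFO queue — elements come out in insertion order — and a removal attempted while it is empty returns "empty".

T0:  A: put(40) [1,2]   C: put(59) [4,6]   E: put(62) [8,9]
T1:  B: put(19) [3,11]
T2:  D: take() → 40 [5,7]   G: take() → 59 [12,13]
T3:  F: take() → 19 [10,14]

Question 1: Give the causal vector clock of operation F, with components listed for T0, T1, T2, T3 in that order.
(0, 1, 0, 1)

invoked at 3, B has no predecessors; its own T1 bump gives (0, 1, 0, 0)
invoked at 1, A has no predecessors; its own T0 bump gives (1, 0, 0, 0)
F (invocation 10): componentwise max over VC(B)=(0, 1, 0, 0), +1 at T3, giving (0, 1, 0, 1)
D (invocation 5): componentwise max over VC(A)=(1, 0, 0, 0), +1 at T2, giving (1, 0, 1, 0)
C (invocation 4): componentwise max over VC(A)=(1, 0, 0, 0), +1 at T0, giving (2, 0, 0, 0)
E (invocation 8): componentwise max over VC(C)=(2, 0, 0, 0), +1 at T0, giving (3, 0, 0, 0)
G (invocation 12): componentwise max over VC(C)=(2, 0, 0, 0), VC(D)=(1, 0, 1, 0), +1 at T2, giving (2, 0, 2, 0)
target: VC(F) = (0, 1, 0, 1)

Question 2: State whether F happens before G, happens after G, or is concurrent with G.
concurrent

F spans [10,14], G spans [12,13]
the intervals overlap in both directions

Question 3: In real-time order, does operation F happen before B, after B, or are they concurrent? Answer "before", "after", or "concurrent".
concurrent

F spans [10,14], B spans [3,11]
the intervals overlap in both directions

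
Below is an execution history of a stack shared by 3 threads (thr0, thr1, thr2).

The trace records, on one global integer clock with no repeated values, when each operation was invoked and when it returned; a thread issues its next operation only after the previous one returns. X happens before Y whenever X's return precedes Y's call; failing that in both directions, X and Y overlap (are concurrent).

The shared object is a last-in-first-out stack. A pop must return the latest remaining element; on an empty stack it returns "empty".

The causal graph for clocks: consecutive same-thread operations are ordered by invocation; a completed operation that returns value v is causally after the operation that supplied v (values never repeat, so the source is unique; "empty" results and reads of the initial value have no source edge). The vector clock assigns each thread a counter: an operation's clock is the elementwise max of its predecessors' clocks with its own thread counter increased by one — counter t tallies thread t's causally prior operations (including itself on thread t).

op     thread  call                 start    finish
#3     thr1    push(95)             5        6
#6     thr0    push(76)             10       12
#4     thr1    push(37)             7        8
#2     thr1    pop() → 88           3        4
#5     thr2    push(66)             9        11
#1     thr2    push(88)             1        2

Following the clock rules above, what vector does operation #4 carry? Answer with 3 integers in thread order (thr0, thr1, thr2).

(0, 3, 1)

invoked at 1, #1 has no predecessors; its own thr2 bump gives (0, 0, 1)
invoked at 10, #6 has no predecessors; its own thr0 bump gives (1, 0, 0)
VC(#5, invoked at 9): max of VC(#1)=(0, 0, 1), then +1 on thread thr2 → (0, 0, 2)
VC(#2, invoked at 3): max of VC(#1)=(0, 0, 1), then +1 on thread thr1 → (0, 1, 1)
VC(#3, invoked at 5): max of VC(#2)=(0, 1, 1), then +1 on thread thr1 → (0, 2, 1)
VC(#4, invoked at 7): max of VC(#3)=(0, 2, 1), then +1 on thread thr1 → (0, 3, 1)
target: VC(#4) = (0, 3, 1)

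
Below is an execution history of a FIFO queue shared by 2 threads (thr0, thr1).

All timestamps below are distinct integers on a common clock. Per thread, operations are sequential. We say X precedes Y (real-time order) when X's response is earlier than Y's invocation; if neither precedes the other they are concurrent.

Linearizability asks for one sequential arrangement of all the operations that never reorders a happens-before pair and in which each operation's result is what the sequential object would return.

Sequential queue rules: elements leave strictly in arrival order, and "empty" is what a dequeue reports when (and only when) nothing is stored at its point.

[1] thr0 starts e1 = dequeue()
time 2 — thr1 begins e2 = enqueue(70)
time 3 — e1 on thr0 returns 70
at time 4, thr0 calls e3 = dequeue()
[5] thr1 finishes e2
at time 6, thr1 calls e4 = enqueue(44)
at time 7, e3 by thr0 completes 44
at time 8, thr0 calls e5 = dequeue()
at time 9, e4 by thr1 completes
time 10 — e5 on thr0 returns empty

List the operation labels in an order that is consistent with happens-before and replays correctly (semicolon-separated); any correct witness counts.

e2; e1; e4; e3; e5

step 1: e2 enqueue(70) — queue <70>
step 2: e1 dequeue() → 70 — queue <>
step 3: e4 enqueue(44) — queue <44>
step 4: e3 dequeue() → 44 — queue <>
step 5: e5 dequeue() → empty — queue <>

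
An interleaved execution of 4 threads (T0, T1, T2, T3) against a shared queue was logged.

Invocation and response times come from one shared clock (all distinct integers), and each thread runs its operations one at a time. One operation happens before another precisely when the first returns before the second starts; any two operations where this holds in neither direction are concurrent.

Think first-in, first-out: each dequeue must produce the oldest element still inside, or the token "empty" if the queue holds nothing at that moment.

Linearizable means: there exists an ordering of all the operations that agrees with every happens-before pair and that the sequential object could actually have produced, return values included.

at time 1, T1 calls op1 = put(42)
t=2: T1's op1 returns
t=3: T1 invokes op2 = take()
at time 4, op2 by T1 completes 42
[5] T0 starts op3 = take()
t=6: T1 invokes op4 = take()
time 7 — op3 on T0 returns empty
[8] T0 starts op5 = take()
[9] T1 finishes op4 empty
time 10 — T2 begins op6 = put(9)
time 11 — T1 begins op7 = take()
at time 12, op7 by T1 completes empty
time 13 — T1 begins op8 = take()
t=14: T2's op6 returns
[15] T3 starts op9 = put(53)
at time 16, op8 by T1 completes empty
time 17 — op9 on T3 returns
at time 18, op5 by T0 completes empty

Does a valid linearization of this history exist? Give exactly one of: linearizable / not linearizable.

linearizable

a witness: op1, op2, op3, op4, op5, op7, op8, op6, op9
after step 1 (op1 put(42)): queue <42>
after step 2 (op2 take() → 42): queue <>
after step 3 (op3 take() → empty): queue <>
after step 4 (op4 take() → empty): queue <>
after step 5 (op5 take() → empty): queue <>
after step 6 (op7 take() → empty): queue <>
after step 7 (op8 take() → empty): queue <>
after step 8 (op6 put(9)): queue <9>
after step 9 (op9 put(53)): queue <9,53>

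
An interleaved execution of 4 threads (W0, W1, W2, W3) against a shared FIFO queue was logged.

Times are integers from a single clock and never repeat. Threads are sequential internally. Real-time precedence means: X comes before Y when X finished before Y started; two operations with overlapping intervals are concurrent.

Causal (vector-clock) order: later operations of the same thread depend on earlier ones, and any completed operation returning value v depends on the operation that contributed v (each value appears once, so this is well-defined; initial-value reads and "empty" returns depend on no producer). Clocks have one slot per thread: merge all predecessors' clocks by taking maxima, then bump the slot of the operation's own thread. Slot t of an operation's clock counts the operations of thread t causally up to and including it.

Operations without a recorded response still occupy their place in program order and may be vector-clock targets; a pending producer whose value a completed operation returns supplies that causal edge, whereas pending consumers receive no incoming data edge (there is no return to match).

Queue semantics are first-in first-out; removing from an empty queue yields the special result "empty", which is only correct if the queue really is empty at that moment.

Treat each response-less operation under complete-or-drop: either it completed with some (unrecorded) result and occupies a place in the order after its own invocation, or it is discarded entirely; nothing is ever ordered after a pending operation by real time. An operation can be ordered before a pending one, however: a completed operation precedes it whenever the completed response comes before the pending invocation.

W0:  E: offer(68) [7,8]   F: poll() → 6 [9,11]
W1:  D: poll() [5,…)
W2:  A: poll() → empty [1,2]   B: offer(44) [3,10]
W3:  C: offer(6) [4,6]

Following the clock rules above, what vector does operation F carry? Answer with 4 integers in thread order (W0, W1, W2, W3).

(2, 0, 0, 1)

invoked at 4, C has no predecessors; its own W3 bump gives (0, 0, 0, 1)
invoked at 1, A has no predecessors; its own W2 bump gives (0, 0, 1, 0)
invoked at 5, D has no predecessors; its own W1 bump gives (0, 1, 0, 0)
invoked at 7, E has no predecessors; its own W0 bump gives (1, 0, 0, 0)
from VC(A)=(0, 0, 1, 0), B (invoked 3) maxes components and bumps W2 → (0, 0, 2, 0)
from VC(C)=(0, 0, 0, 1), VC(E)=(1, 0, 0, 0), F (invoked 9) maxes components and bumps W0 → (2, 0, 0, 1)
target: VC(F) = (2, 0, 0, 1)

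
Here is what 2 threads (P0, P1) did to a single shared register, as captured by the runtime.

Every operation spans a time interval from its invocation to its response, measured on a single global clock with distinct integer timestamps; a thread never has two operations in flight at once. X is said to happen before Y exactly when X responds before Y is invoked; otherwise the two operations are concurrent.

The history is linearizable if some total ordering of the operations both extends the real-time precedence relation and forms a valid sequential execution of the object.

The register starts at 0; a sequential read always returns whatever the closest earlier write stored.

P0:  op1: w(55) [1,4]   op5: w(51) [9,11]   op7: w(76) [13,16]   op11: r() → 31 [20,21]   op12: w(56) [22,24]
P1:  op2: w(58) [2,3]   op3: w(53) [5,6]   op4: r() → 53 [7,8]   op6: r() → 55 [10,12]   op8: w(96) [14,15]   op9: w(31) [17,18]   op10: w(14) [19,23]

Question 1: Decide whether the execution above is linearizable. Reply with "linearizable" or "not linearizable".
through event 11 a valid linearization exists; event 12 (op6 responding at time 12) ends that
4 orders of the 6 completed register ops respect real time; none is legal
sample order op1, op2, op3, op4, op5, op6 stalls at step 6 — op6 r() → 55 has no legal effect
sample order op1, op2, op3, op4, op6, op5 stalls at step 5 — op6 r() → 55 has no legal effect

not linearizable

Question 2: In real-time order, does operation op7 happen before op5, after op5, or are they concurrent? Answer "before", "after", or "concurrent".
op7 spans [13,16], op5 spans [9,11]
resp(op5)=11 < inv(op7)=13

after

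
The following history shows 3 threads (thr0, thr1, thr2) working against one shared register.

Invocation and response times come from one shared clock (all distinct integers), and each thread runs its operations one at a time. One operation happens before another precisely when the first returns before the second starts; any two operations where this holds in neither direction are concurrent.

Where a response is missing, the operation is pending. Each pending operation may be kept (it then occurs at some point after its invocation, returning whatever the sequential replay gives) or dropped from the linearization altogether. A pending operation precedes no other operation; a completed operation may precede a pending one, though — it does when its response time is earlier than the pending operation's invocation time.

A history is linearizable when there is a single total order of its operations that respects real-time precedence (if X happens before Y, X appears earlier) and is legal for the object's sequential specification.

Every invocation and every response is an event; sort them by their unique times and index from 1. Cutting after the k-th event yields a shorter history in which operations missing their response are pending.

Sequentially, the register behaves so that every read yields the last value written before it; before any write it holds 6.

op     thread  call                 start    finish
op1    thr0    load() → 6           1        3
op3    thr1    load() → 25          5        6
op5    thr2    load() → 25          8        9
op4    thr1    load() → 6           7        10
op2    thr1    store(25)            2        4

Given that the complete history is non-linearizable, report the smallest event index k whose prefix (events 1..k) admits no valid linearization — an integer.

a valid linearization of events 1..9 exists, for instance op1, op2, op3, op4, op5:
after step 1 (op1 load() → 6): value 6
after step 2 (op2 store(25)): value 25
after step 3 (op3 load() → 25): value 25
after step 4 (op4 load() (pending, included)): value 25
after step 5 (op5 load() → 25): value 25
once event 10 joins (op4's response, time 10), exhaustive search finds no witness
take op1, op2, op3, op4, op5: step 4 already fails, because op4 load() → 6 cannot occur there
take op1, op2, op3, op5, op4: step 5 already fails, because op4 load() → 6 cannot occur there

10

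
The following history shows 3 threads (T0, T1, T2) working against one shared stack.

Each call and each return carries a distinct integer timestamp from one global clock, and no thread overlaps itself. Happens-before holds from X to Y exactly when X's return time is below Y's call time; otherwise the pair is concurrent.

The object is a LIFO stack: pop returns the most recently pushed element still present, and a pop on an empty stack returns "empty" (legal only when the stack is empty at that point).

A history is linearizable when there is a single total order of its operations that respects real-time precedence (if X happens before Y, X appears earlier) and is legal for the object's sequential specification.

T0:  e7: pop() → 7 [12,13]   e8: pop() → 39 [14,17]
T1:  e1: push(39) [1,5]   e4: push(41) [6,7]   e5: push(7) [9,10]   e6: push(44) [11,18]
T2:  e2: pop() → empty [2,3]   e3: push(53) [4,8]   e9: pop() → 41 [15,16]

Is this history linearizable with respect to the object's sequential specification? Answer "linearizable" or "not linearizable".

one valid linearization: e2, e3, e1, e4, e5, e7, e9, e8, e6
step 1: e2 pop() → empty — stack <>
step 2: e3 push(53) — stack <53>
step 3: e1 push(39) — stack <53,39>
step 4: e4 push(41) — stack <53,39,41>
step 5: e5 push(7) — stack <53,39,41,7>
step 6: e7 pop() → 7 — stack <53,39,41>
step 7: e9 pop() → 41 — stack <53,39>
step 8: e8 pop() → 39 — stack <53>
step 9: e6 push(44) — stack <53,44>

linearizable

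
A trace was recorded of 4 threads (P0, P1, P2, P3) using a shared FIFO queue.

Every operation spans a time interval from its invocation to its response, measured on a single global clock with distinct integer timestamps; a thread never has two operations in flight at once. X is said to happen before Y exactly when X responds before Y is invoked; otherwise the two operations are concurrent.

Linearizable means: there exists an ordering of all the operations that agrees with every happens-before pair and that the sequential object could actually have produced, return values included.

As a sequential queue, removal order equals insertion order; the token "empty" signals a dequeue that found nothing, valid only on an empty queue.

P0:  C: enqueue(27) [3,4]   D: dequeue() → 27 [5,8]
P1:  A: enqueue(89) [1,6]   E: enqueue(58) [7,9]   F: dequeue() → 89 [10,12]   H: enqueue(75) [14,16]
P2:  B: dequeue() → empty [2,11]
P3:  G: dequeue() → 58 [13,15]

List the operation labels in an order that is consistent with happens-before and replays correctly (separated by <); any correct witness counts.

B < C < A < D < E < F < G < H

1. B dequeue() → empty, leaving queue <>
2. C enqueue(27), leaving queue <27>
3. A enqueue(89), leaving queue <27,89>
4. D dequeue() → 27, leaving queue <89>
5. E enqueue(58), leaving queue <89,58>
6. F dequeue() → 89, leaving queue <58>
7. G dequeue() → 58, leaving queue <>
8. H enqueue(75), leaving queue <75>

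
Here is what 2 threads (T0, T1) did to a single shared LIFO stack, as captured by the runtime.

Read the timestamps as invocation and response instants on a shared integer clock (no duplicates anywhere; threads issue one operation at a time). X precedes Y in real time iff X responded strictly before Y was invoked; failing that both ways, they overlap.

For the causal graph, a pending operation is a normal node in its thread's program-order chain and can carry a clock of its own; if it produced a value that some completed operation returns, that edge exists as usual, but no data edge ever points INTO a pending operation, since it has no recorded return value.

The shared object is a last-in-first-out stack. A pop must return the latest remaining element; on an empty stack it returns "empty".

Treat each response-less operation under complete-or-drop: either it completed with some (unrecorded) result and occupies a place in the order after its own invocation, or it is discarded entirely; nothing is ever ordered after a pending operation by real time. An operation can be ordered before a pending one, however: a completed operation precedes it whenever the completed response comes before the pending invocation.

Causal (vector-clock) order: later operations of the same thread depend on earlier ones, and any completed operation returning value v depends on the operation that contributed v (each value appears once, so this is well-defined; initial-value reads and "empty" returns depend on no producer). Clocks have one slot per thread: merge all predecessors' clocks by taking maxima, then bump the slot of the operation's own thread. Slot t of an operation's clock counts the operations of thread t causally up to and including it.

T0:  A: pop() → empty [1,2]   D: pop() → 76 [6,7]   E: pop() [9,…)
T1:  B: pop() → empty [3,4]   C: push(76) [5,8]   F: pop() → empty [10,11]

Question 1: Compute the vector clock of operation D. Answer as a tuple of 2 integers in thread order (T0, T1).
(2, 2)

B, invoked 3, has no incoming edges; only T1's bump applies → (0, 1)
A, invoked 1, has no incoming edges; only T0's bump applies → (1, 0)
merge at C (invoked 5): VC(B)=(0, 1), own-thread bump on T1 → (0, 2)
merge at F (invoked 10): VC(C)=(0, 2), own-thread bump on T1 → (0, 3)
merge at D (invoked 6): VC(A)=(1, 0), VC(C)=(0, 2), own-thread bump on T0 → (2, 2)
merge at E (invoked 9): VC(D)=(2, 2), own-thread bump on T0 → (3, 2)
target: VC(D) = (2, 2)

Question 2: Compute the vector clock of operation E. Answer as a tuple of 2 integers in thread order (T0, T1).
(3, 2)

root op B, invoked 3: fresh clock plus T1's own tick → (0, 1)
root op A, invoked 1: fresh clock plus T0's own tick → (1, 0)
C (invocation 5): componentwise max over VC(B)=(0, 1), +1 at T1, giving (0, 2)
F (invocation 10): componentwise max over VC(C)=(0, 2), +1 at T1, giving (0, 3)
D (invocation 6): componentwise max over VC(A)=(1, 0), VC(C)=(0, 2), +1 at T0, giving (2, 2)
E (invocation 9): componentwise max over VC(D)=(2, 2), +1 at T0, giving (3, 2)
target: VC(E) = (3, 2)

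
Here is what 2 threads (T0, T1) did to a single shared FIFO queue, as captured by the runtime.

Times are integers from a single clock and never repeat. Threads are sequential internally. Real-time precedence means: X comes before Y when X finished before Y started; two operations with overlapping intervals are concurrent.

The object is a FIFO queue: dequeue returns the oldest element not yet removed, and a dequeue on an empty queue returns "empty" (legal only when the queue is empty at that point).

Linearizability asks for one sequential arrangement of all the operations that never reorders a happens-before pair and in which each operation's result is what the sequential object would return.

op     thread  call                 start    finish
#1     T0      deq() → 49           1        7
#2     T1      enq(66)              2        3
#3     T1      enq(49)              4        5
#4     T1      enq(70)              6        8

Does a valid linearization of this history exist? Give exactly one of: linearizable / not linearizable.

the violation lands at event 7, #1's response at time 7: events 1..6 linearize, events 1..7 do not
all 3 real-time-respecting orders fail — 3 completed FIFO queue operations, no legal replay
every completion of the 1 pending operation (#4) was checked; none linearizes
sample order #1, #2, #3 (pending dropped) stalls at step 1 — #1 deq() → 49 has no legal effect
sample order #2, #1, #3 (pending dropped) stalls at step 2 — #1 deq() → 49 has no legal effect

not linearizable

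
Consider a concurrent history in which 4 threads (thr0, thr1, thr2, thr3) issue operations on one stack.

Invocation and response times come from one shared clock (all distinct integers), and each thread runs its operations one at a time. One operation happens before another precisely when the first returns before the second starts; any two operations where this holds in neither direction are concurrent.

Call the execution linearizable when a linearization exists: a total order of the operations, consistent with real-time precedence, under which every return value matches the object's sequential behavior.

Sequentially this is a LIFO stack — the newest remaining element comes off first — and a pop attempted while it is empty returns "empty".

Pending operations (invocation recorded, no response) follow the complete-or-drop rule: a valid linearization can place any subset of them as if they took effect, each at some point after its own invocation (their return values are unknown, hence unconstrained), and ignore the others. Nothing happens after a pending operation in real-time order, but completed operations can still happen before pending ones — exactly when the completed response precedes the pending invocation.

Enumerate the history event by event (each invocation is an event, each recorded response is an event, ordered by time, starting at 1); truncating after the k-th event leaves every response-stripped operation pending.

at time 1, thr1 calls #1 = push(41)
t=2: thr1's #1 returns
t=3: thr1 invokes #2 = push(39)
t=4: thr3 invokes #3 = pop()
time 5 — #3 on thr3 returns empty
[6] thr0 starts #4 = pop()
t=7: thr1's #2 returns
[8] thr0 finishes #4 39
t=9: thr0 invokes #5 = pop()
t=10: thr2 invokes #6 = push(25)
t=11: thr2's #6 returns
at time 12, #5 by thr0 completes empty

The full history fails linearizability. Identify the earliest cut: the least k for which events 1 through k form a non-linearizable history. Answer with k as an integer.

5

events 1..4 are linearizable; a witness order is #1:
1. #1 push(41), leaving stack <41>
at event 5 (#3's time-5 response) nothing linearizes any more
include/drop combinations of the 1 pending operation (#2) were all tried; none helps
sample order #1, #3 (pending dropped) stalls at step 2 — #3 pop() → empty has no legal effect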